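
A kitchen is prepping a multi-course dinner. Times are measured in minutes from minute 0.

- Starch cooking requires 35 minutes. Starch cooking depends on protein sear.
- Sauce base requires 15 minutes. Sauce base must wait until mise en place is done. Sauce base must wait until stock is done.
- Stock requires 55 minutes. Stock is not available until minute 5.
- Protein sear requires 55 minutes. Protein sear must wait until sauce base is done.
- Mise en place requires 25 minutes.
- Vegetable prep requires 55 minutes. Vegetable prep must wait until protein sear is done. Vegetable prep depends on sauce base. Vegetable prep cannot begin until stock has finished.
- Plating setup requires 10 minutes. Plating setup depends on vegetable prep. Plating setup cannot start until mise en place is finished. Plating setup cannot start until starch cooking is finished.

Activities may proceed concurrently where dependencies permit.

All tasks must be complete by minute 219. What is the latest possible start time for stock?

29

Nothing follows plating setup; the deadline of minute 219 is its only limit. It must start by 219 − 10 = minute 209.
Since plating setup (must start by minute 209) depends on it, vegetable prep must finish by minute 209. Backing off its 55-minute duration gives a latest start of minute 154.
Starch cooking has to be done before plating setup (must start by minute 209). That means finishing by minute 209, i.e. starting by 209 − 35 = minute 174.
For protein sear: vegetable prep (must start by minute 154); starch cooking (must start by minute 174). The most restrictive is minute 154; with a 55-minute duration, protein sear must start by minute 99.
Sauce base feeds protein sear (must start by minute 99); vegetable prep (must start by minute 154). Taking the minimum, sauce base must finish by minute 99 and start by 99 − 15 = minute 84.
Stock must finish in time for sauce base (must start by minute 84); vegetable prep (must start by minute 154). The tightest is minute 84, so stock must start by 84 − 55 = minute 29.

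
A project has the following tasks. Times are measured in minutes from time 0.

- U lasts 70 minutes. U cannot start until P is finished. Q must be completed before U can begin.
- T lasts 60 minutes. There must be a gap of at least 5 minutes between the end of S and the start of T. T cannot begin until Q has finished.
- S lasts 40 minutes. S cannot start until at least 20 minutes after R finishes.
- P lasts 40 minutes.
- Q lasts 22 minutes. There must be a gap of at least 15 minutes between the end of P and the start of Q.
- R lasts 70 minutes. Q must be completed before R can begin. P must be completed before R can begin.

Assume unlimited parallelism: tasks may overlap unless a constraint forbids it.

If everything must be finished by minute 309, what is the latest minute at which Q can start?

92

T has no dependents, so it just needs to finish by minute 309. Starting by 309 − 60 = minute 249 achieves that.
Since T (must start by minute 249, minus 5-minute gap → minute 244) depends on it, S must finish by minute 244. Backing off its 40-minute duration gives a latest start of minute 204.
R feeds into S (must start by minute 204, minus 20-minute gap → minute 184); so R must finish by minute 184 and therefore start by minute 114.
To finish by minute 309, U (duration 70) must start no later than minute 239.
Q feeds R (must start by minute 114); T (must start by minute 249); U (must start by minute 239). Taking the minimum, Q must finish by minute 114 and start by 114 − 22 = minute 92.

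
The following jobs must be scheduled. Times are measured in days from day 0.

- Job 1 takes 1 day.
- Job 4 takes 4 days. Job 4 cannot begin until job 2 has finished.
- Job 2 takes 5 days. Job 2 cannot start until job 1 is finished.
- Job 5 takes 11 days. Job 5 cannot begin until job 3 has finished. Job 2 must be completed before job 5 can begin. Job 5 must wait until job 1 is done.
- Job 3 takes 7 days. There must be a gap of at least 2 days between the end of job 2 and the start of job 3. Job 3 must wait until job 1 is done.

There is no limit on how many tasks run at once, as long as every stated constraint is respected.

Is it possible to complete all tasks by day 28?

Nothing blocks job 1, so it runs from day 0 to day 1.
After job 1 (finishes day 1), job 2 can start at day 1 and finishes at day 6.
After job 2 (finishes day 6), job 4 can start at day 6 and finishes at day 10.
Job 3 cannot start until job 2 (finishes day 6, plus 2-day gap → day 8); job 1 (finishes day 1). The controlling bound is day 8, so job 3 finishes at 8 + 7 = day 15.
Job 5 has to wait for job 3 (finishes day 15); job 2 (finishes day 6); job 1 (finishes day 1). The latest of these is day 15, so job 5 runs day 15 to 15 + 11 = day 26.
Every task is finished by day 26, which is no later than the deadline of 28, so the schedule is feasible.

Yes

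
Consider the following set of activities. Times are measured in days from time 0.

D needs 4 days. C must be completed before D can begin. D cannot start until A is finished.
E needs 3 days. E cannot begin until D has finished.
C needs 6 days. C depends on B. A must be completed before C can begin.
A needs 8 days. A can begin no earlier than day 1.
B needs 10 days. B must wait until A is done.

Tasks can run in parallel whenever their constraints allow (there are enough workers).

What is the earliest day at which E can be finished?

A waits on its own release at day 1, so it starts at day 1 and finishes at 1 + 8 = day 9.
After A (finishes day 9), B can start at day 9 and finishes at day 19.
C needs all of B (finishes day 19); A (finishes day 9). That puts its earliest start at day 19; it finishes at 19 + 6 = day 25.
For D: C (finishes day 25); A (finishes day 9). Taking the maximum gives a start of day 25, and it finishes at 25 + 4 = day 29.
After D (finishes day 29), E can start at day 29 and finishes at day 32.

32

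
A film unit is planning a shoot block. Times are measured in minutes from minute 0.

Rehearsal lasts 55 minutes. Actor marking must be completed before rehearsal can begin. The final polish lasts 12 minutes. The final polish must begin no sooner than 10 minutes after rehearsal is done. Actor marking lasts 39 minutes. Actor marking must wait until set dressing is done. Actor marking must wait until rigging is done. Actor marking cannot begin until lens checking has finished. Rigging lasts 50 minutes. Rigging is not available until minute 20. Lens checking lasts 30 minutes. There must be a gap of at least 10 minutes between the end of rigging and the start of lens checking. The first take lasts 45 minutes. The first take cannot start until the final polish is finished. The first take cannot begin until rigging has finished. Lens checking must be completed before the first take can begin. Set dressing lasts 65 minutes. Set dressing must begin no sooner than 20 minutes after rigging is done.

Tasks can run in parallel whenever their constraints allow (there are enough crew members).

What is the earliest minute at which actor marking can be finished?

After its own release at minute 20, rigging can start at minute 20 and finishes at minute 70.
Lens checking waits on rigging (finishes minute 70, plus 10-minute gap → minute 80), so it starts at minute 80 and finishes at 80 + 30 = minute 110.
After rigging (finishes minute 70, plus 20-minute gap → minute 90), set dressing can start at minute 90 and finishes at minute 155.
Actor marking needs all of set dressing (finishes minute 155); rigging (finishes minute 70); lens checking (finishes minute 110). That puts its earliest start at minute 155; it finishes at 155 + 39 = minute 194.

194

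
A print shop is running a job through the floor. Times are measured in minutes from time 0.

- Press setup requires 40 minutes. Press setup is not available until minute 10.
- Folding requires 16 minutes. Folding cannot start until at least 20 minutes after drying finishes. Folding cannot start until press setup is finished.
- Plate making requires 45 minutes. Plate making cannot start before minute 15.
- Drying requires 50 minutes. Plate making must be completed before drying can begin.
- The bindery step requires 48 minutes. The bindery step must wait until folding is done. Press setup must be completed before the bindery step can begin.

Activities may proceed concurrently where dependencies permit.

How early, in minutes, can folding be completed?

146

Press setup cannot begin until its own release at minute 10. It runs from minute 10 to 10 + 40 = minute 50.
Plate making cannot begin until its own release at minute 15. It runs from minute 15 to 15 + 45 = minute 60.
Drying cannot begin until plate making (finishes minute 60). It runs from minute 60 to 60 + 50 = minute 110.
Folding needs all of drying (finishes minute 110, plus 20-minute gap → minute 130); press setup (finishes minute 50). That puts its earliest start at minute 130; it finishes at 130 + 16 = minute 146.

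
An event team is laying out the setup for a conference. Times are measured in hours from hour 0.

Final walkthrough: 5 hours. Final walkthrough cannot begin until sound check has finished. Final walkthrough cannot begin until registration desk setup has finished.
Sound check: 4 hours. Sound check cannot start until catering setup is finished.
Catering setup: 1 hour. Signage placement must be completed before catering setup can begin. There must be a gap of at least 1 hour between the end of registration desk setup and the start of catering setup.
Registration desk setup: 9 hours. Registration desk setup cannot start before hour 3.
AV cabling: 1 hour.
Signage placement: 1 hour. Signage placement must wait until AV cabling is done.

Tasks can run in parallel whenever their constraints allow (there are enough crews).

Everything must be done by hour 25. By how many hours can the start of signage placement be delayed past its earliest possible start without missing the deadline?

AV cabling can start immediately at hour 0; it finishes at hour 1.
After AV cabling (finishes hour 1), signage placement can start at hour 1 and finishes at hour 2.

Working backward from the deadline:
Nothing follows final walkthrough; the deadline of hour 25 is its only limit. It must start by 25 − 5 = hour 20.
Since final walkthrough (must start by hour 20) depends on it, sound check must finish by hour 20. Backing off its 4-hour duration gives a latest start of hour 16.
Catering setup feeds into sound check (must start by hour 16); so catering setup must finish by hour 16 and therefore start by hour 15.
Since catering setup (must start by hour 15) depends on it, signage placement must finish by hour 15. Backing off its 1-hour duration gives a latest start of hour 14.
So signage placement can start as early as hour 1 and as late as hour 14, giving 14 − 1 = 13 hours of slack.

13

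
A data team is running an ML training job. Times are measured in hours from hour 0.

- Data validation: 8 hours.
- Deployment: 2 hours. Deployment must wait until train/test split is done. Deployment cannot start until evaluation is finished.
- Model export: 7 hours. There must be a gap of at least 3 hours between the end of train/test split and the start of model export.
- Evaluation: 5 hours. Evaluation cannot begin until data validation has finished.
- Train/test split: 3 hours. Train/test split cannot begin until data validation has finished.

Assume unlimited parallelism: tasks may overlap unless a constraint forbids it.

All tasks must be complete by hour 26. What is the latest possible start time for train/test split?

13

To finish by hour 26, model export (duration 7) must start no later than hour 19.
Deployment has no dependents, so it just needs to finish by hour 26. Starting by 26 − 2 = hour 24 achieves that.
Train/test split must finish in time for model export (must start by hour 19, minus 3-hour gap → hour 16); deployment (must start by hour 24). The tightest is hour 16, so train/test split must start by 16 − 3 = hour 13.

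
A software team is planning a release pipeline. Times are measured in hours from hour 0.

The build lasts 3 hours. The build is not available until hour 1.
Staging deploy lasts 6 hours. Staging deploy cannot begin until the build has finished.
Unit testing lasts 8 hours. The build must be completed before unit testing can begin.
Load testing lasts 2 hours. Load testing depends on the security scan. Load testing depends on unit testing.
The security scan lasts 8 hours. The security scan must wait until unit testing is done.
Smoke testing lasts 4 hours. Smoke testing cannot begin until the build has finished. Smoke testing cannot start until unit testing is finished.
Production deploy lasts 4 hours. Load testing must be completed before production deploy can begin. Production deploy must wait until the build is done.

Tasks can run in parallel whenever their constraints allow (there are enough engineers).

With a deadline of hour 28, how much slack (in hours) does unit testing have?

2

After its own release at hour 1, the build can start at hour 1 and finishes at hour 4.
After the build (finishes hour 4), unit testing can start at hour 4 and finishes at hour 12.

Working backward from the deadline:
Production deploy must finish by hour 28; it takes 4 hours, so it must start by 28 − 4 = hour 24.
Since production deploy (must start by hour 24) depends on it, load testing must finish by hour 24. Backing off its 2-hour duration gives a latest start of hour 22.
The security scan must finish before load testing (must start by hour 22). With an 8-hour duration, the security scan must start by 22 − 8 = hour 14.
To finish by hour 28, smoke testing (duration 4) must start no later than hour 24.
Unit testing has several dependents: the security scan (must start by hour 14); smoke testing (must start by hour 24); load testing (must start by hour 22). The earliest of those limits is hour 14, so unit testing must start by 14 − 8 = hour 6.
So unit testing can start as early as hour 4 and as late as hour 6, giving 6 − 4 = 2 hours of slack.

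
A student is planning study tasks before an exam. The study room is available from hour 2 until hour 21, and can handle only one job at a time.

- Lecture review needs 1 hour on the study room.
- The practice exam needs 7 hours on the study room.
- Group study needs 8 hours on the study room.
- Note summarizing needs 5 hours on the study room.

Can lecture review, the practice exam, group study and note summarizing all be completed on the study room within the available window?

The study room window is 21 − 2 = 19 hours.
Running back to back, the jobs need 1 + 7 + 8 + 5 = 21 hours on the study room.
Since 21 > 19, they cannot all fit.

No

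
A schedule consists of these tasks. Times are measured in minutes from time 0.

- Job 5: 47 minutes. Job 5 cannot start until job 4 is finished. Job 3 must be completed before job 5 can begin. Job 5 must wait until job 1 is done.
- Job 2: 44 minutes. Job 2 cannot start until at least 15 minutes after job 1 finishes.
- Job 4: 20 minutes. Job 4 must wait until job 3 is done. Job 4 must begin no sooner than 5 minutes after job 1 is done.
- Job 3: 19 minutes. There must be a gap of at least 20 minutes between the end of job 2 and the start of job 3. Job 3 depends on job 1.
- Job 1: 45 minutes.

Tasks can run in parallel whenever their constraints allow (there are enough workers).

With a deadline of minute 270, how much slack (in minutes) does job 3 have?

Job 1 can start immediately at minute 0; it finishes at minute 45.
Job 2 cannot begin until job 1 (finishes minute 45, plus 15-minute gap → minute 60). It runs from minute 60 to 60 + 44 = minute 104.
Job 3 has to wait for job 2 (finishes minute 104, plus 20-minute gap → minute 124); job 1 (finishes minute 45). The latest of these is minute 124, so job 3 runs minute 124 to 124 + 19 = minute 143.

Working backward from the deadline:
To finish by minute 270, job 5 (duration 47) must start no later than minute 223.
Job 4 has to be done before job 5 (must start by minute 223). That means finishing by minute 223, i.e. starting by 223 − 20 = minute 203.
Job 3 must finish in time for job 4 (must start by minute 203); job 5 (must start by minute 223). The tightest is minute 203, so job 3 must start by 203 − 19 = minute 184.
So job 3 can start as early as minute 124 and as late as minute 184, giving 184 − 124 = 60 minutes of slack.

60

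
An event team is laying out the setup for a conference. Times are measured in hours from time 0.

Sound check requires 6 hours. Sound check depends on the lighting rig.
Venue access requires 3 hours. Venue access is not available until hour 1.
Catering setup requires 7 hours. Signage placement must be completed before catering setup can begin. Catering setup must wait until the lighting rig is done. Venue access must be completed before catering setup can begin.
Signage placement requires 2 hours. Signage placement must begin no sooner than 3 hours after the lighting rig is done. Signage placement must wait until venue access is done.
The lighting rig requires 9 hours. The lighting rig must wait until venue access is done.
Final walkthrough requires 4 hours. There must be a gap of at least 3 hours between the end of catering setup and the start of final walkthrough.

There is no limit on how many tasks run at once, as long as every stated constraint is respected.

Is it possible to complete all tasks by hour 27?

No

After its own release at hour 1, venue access can start at hour 1 and finishes at hour 4.
After venue access (finishes hour 4), the lighting rig can start at hour 4 and finishes at hour 13.
Sound check cannot begin until the lighting rig (finishes hour 13). It runs from hour 13 to 13 + 6 = hour 19.
Signage placement cannot start until the lighting rig (finishes hour 13, plus 3-hour gap → hour 16); venue access (finishes hour 4). The controlling bound is hour 16, so signage placement finishes at 16 + 2 = hour 18.
Catering setup has to wait for signage placement (finishes hour 18); the lighting rig (finishes hour 13); venue access (finishes hour 4). The latest of these is hour 18, so catering setup runs hour 18 to 18 + 7 = hour 25.
After catering setup (finishes hour 25, plus 3-hour gap → hour 28), final walkthrough can start at hour 28 and finishes at hour 32.
The earliest everything can be done is hour 32, which is after the deadline of 27, so it is not possible.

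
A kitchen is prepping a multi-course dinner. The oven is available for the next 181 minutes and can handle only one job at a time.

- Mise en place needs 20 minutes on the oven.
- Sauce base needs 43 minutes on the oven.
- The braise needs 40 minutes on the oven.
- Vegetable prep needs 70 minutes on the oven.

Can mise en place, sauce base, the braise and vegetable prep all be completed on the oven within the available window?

Running back to back, the jobs need 20 + 43 + 40 + 70 = 173 minutes on the oven.
Since 173 ≤ 181, they fit within the window.

Yes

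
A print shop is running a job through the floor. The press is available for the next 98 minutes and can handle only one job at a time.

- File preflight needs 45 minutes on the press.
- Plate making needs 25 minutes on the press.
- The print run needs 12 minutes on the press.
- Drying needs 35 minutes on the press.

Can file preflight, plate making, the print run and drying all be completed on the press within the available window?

No

Running back to back, the jobs need 45 + 25 + 12 + 35 = 117 minutes on the press.
Since 117 > 98, they cannot all fit.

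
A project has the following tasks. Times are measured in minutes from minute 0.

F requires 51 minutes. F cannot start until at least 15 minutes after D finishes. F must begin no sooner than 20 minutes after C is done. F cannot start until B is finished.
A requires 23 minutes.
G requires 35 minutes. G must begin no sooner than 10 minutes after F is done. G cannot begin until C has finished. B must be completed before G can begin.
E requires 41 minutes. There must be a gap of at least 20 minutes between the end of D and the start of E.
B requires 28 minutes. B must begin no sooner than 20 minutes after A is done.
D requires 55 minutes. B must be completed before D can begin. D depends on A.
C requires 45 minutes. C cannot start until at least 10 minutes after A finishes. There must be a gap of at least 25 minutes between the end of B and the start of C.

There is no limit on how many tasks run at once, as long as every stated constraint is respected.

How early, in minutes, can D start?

A has no prerequisites, so it starts at minute 0 and finishes at minute 23.
B cannot begin until A (finishes minute 23, plus 20-minute gap → minute 43). It runs from minute 43 to 43 + 28 = minute 71.
D waits on B (finishes minute 71); A (finishes minute 23). The latest of these is minute 71, which is the earliest D can start.

71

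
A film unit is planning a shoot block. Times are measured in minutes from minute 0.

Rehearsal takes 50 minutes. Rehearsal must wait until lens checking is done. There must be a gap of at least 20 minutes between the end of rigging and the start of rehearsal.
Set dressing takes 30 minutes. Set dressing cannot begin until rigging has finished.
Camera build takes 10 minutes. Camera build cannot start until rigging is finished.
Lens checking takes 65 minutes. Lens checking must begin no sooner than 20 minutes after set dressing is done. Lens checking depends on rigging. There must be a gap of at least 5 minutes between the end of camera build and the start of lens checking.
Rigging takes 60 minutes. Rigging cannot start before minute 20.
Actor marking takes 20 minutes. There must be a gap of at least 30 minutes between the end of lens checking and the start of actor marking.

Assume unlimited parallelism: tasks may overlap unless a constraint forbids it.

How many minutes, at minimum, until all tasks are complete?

245

Rigging cannot begin until its own release at minute 20. It runs from minute 20 to 20 + 60 = minute 80.
After rigging (finishes minute 80), camera build can start at minute 80 and finishes at minute 90.
After rigging (finishes minute 80), set dressing can start at minute 80 and finishes at minute 110.
Lens checking cannot start until set dressing (finishes minute 110, plus 20-minute gap → minute 130); rigging (finishes minute 80); camera build (finishes minute 90, plus 5-minute gap → minute 95). The controlling bound is minute 130, so lens checking finishes at 130 + 65 = minute 195.
Rehearsal has to wait for lens checking (finishes minute 195); rigging (finishes minute 80, plus 20-minute gap → minute 100). The latest of these is minute 195, so rehearsal runs minute 195 to 195 + 50 = minute 245.
Actor marking cannot begin until lens checking (finishes minute 195, plus 30-minute gap → minute 225). It runs from minute 225 to 225 + 20 = minute 245.
All tasks are finished once the last one completes. Finish times: Rigging at 80, Set dressing at 110, Camera build at 90, Lens checking at 195, Actor marking at 245, Rehearsal at 245. The latest is minute 245.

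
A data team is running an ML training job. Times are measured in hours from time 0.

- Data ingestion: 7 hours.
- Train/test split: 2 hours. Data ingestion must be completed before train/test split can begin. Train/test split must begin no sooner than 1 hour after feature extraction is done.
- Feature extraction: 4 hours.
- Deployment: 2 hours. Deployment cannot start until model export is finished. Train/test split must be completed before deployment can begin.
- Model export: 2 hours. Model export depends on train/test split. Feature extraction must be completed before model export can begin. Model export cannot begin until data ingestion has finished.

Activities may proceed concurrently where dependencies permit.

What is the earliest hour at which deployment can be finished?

13

Feature extraction has no prerequisites, so it starts at hour 0 and finishes at hour 4.
Nothing blocks data ingestion, so it runs from hour 0 to hour 7.
For train/test split: data ingestion (finishes hour 7); feature extraction (finishes hour 4, plus 1-hour gap → hour 5). Taking the maximum gives a start of hour 7, and it finishes at 7 + 2 = hour 9.
Model export needs all of train/test split (finishes hour 9); feature extraction (finishes hour 4); data ingestion (finishes hour 7). That puts its earliest start at hour 9; it finishes at 9 + 2 = hour 11.
Deployment has to wait for model export (finishes hour 11); train/test split (finishes hour 9). The latest of these is hour 11, so deployment runs hour 11 to 11 + 2 = hour 13.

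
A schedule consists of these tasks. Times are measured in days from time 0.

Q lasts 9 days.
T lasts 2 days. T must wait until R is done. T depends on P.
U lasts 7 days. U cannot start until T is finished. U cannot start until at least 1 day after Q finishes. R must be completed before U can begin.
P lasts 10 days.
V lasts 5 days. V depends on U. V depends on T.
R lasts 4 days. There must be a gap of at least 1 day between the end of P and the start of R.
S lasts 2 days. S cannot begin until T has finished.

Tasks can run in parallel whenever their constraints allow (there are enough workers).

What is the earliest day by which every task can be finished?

29

Nothing blocks Q, so it runs from day 0 to day 9.
P has no prerequisites, so it starts at day 0 and finishes at day 10.
R waits on P (finishes day 10, plus 1-day gap → day 11), so it starts at day 11 and finishes at 11 + 4 = day 15.
T has to wait for R (finishes day 15); P (finishes day 10). The latest of these is day 15, so T runs day 15 to 15 + 2 = day 17.
For U: T (finishes day 17); Q (finishes day 9, plus 1-day gap → day 10); R (finishes day 15). Taking the maximum gives a start of day 17, and it finishes at 17 + 7 = day 24.
V has to wait for U (finishes day 24); T (finishes day 17). The latest of these is day 24, so V runs day 24 to 24 + 5 = day 29.
After T (finishes day 17), S can start at day 17 and finishes at day 19.
All tasks are finished once the last one completes. Finish times: P at 10, Q at 9, R at 15, S at 19, T at 17, U at 24, V at 29. The latest is day 29.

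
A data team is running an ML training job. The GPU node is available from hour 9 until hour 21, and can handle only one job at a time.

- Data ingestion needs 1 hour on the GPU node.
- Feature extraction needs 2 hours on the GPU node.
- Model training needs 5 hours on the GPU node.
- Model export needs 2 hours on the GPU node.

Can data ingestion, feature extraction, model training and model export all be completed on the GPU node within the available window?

The GPU node window is 21 − 9 = 12 hours.
Running back to back, the jobs need 1 + 2 + 5 + 2 = 10 hours on the GPU node.
Since 10 ≤ 12, they fit within the window.

Yes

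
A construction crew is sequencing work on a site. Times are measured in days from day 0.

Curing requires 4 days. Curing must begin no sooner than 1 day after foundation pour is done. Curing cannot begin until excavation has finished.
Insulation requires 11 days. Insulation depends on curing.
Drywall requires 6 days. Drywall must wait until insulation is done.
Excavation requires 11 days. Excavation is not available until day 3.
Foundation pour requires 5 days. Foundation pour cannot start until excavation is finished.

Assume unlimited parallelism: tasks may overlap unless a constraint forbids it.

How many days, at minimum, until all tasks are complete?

After its own release at day 3, excavation can start at day 3 and finishes at day 14.
After excavation (finishes day 14), foundation pour can start at day 14 and finishes at day 19.
Curing has to wait for foundation pour (finishes day 19, plus 1-day gap → day 20); excavation (finishes day 14). The latest of these is day 20, so curing runs day 20 to 20 + 4 = day 24.
Insulation waits on curing (finishes day 24), so it starts at day 24 and finishes at 24 + 11 = day 35.
Drywall cannot begin until insulation (finishes day 35). It runs from day 35 to 35 + 6 = day 41.
All tasks are finished once the last one completes. Finish times: Excavation at 14, Foundation pour at 19, Curing at 24, Insulation at 35, Drywall at 41. The latest is day 41.

41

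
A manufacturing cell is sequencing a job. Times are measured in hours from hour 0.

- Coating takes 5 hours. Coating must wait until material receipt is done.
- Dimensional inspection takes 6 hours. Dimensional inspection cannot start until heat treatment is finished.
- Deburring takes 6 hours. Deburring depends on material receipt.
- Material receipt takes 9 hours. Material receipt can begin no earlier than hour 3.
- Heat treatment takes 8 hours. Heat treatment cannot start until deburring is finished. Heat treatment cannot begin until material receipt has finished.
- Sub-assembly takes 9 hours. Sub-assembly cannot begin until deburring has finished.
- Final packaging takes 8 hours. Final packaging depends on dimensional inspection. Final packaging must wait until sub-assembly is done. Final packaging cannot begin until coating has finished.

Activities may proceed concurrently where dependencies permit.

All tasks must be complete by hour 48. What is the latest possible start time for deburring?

Final packaging must finish by hour 48; it takes 8 hours, so it must start by 48 − 8 = hour 40.
Dimensional inspection feeds into final packaging (must start by hour 40); so dimensional inspection must finish by hour 40 and therefore start by hour 34.
Since dimensional inspection (must start by hour 34) depends on it, heat treatment must finish by hour 34. Backing off its 8-hour duration gives a latest start of hour 26.
Sub-assembly must finish before final packaging (must start by hour 40). With a 9-hour duration, sub-assembly must start by 40 − 9 = hour 31.
Deburring must finish in time for heat treatment (must start by hour 26); sub-assembly (must start by hour 31). The tightest is hour 26, so deburring must start by 26 − 6 = hour 20.

20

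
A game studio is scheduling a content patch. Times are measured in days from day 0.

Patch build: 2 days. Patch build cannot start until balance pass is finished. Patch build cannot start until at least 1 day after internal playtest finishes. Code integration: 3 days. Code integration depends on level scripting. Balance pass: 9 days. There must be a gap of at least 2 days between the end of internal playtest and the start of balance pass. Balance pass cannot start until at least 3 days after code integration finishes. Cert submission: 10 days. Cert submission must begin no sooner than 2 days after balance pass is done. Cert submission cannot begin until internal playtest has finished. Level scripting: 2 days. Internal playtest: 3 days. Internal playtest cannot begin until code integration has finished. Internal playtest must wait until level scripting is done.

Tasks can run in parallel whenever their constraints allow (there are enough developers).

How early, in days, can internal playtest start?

5

Level scripting can start immediately at day 0; it finishes at day 2.
Code integration waits on level scripting (finishes day 2), so it starts at day 2 and finishes at 2 + 3 = day 5.
Internal playtest waits on code integration (finishes day 5); level scripting (finishes day 2). The latest of these is day 5, which is the earliest internal playtest can start.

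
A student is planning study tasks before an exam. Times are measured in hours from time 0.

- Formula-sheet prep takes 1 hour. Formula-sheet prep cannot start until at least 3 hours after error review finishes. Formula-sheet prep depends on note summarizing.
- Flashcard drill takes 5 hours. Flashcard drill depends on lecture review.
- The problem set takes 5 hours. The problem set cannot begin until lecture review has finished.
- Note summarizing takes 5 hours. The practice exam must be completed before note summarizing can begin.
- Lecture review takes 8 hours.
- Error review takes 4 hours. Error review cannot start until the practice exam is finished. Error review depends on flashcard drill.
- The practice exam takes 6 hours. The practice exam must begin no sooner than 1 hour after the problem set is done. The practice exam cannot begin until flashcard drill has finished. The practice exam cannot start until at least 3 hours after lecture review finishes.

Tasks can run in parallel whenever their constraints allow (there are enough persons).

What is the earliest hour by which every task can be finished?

Lecture review can start immediately at hour 0; it finishes at hour 8.
After lecture review (finishes hour 8), flashcard drill can start at hour 8 and finishes at hour 13.
The problem set cannot begin until lecture review (finishes hour 8). It runs from hour 8 to 8 + 5 = hour 13.
The practice exam has to wait for the problem set (finishes hour 13, plus 1-hour gap → hour 14); flashcard drill (finishes hour 13); lecture review (finishes hour 8, plus 3-hour gap → hour 11). The latest of these is hour 14, so the practice exam runs hour 14 to 14 + 6 = hour 20.
After the practice exam (finishes hour 20), note summarizing can start at hour 20 and finishes at hour 25.
For error review: the practice exam (finishes hour 20); flashcard drill (finishes hour 13). Taking the maximum gives a start of hour 20, and it finishes at 20 + 4 = hour 24.
Formula-sheet prep cannot start until error review (finishes hour 24, plus 3-hour gap → hour 27); note summarizing (finishes hour 25). The controlling bound is hour 27, so formula-sheet prep finishes at 27 + 1 = hour 28.
All tasks are finished once the last one completes. Finish times: Lecture review at 8, The problem set at 13, Flashcard drill at 13, The practice exam at 20, Error review at 24, Note summarizing at 25, Formula-sheet prep at 28. The latest is hour 28.

28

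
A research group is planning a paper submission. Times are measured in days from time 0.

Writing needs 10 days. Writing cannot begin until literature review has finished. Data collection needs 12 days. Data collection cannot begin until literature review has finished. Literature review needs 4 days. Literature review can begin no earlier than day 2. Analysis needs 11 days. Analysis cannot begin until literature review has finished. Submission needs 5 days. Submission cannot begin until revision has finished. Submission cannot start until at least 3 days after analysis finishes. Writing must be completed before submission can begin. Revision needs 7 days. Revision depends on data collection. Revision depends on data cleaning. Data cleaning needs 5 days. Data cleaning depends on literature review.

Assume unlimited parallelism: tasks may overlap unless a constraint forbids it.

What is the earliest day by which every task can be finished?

After its own release at day 2, literature review can start at day 2 and finishes at day 6.
After literature review (finishes day 6), writing can start at day 6 and finishes at day 16.
After literature review (finishes day 6), analysis can start at day 6 and finishes at day 17.
Data cleaning waits on literature review (finishes day 6), so it starts at day 6 and finishes at 6 + 5 = day 11.
Data collection waits on literature review (finishes day 6), so it starts at day 6 and finishes at 6 + 12 = day 18.
Revision needs all of data collection (finishes day 18); data cleaning (finishes day 11). That puts its earliest start at day 18; it finishes at 18 + 7 = day 25.
Submission cannot start until revision (finishes day 25); analysis (finishes day 17, plus 3-day gap → day 20); writing (finishes day 16). The controlling bound is day 25, so submission finishes at 25 + 5 = day 30.
All tasks are finished once the last one completes. Finish times: Literature review at 6, Data collection at 18, Data cleaning at 11, Analysis at 17, Writing at 16, Revision at 25, Submission at 30. The latest is day 30.

30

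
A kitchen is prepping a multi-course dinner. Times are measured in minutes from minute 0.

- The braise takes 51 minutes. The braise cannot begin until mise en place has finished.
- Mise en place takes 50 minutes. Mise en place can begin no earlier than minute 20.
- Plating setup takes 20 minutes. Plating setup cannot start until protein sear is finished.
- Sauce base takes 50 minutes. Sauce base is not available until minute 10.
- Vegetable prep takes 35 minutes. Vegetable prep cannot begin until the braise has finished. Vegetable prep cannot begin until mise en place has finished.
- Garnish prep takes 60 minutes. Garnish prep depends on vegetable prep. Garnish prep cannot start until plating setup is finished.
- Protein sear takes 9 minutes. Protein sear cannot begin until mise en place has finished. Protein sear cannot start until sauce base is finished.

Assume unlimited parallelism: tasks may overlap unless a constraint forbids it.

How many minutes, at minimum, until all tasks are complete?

After its own release at minute 10, sauce base can start at minute 10 and finishes at minute 60.
Mise en place waits on its own release at minute 20, so it starts at minute 20 and finishes at 20 + 50 = minute 70.
Protein sear needs all of mise en place (finishes minute 70); sauce base (finishes minute 60). That puts its earliest start at minute 70; it finishes at 70 + 9 = minute 79.
Plating setup waits on protein sear (finishes minute 79), so it starts at minute 79 and finishes at 79 + 20 = minute 99.
After mise en place (finishes minute 70), the braise can start at minute 70 and finishes at minute 121.
Vegetable prep has to wait for the braise (finishes minute 121); mise en place (finishes minute 70). The latest of these is minute 121, so vegetable prep runs minute 121 to 121 + 35 = minute 156.
Garnish prep needs all of vegetable prep (finishes minute 156); plating setup (finishes minute 99). That puts its earliest start at minute 156; it finishes at 156 + 60 = minute 216.
All tasks are finished once the last one completes. Finish times: Mise en place at 70, Sauce base at 60, The braise at 121, Protein sear at 79, Vegetable prep at 156, Plating setup at 99, Garnish prep at 216. The latest is minute 216.

216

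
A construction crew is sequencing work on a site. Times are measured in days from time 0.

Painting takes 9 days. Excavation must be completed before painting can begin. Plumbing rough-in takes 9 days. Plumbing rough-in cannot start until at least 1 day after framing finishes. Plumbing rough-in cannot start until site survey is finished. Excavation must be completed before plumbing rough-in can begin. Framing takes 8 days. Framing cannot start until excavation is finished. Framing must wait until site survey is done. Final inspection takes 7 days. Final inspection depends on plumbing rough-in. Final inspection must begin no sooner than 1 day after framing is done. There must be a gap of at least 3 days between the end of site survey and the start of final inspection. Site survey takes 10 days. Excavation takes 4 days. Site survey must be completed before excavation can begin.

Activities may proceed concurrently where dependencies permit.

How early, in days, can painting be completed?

23

Site survey can start immediately at day 0; it finishes at day 10.
Excavation cannot begin until site survey (finishes day 10). It runs from day 10 to 10 + 4 = day 14.
After excavation (finishes day 14), painting can start at day 14 and finishes at day 23.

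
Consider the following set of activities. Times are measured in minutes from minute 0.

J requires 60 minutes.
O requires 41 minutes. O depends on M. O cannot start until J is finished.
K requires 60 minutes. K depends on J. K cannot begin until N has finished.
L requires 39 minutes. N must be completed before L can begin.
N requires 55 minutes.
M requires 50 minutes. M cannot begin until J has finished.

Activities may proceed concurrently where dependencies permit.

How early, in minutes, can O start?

J can start immediately at minute 0; it finishes at minute 60.
M waits on J (finishes minute 60), so it starts at minute 60 and finishes at 60 + 50 = minute 110.
O waits on M (finishes minute 110); J (finishes minute 60). The latest of these is minute 110, which is the earliest O can start.

110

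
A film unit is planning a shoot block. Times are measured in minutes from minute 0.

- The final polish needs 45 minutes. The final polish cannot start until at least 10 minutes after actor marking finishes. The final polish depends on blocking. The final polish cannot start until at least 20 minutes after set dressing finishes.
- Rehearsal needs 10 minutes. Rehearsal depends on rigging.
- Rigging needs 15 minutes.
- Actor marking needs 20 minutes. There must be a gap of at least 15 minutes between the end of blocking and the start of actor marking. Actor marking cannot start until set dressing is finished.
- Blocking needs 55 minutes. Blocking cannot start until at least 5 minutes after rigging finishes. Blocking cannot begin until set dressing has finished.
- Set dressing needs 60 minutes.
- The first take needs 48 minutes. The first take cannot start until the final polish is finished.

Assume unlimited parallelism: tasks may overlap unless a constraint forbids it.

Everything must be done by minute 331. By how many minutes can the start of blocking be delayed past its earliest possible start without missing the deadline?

Set dressing has no prerequisites, so it starts at minute 0 and finishes at minute 60.
Rigging has no prerequisites, so it starts at minute 0 and finishes at minute 15.
Blocking needs all of rigging (finishes minute 15, plus 5-minute gap → minute 20); set dressing (finishes minute 60). That puts its earliest start at minute 60; it finishes at 60 + 55 = minute 115.

Working backward from the deadline:
To finish by minute 331, the first take (duration 48) must start no later than minute 283.
The final polish feeds into the first take (must start by minute 283); so the final polish must finish by minute 283 and therefore start by minute 238.
Actor marking must finish before the final polish (must start by minute 238, minus 10-minute gap → minute 228). With a 20-minute duration, actor marking must start by 228 − 20 = minute 208.
Blocking has several dependents: actor marking (must start by minute 208, minus 15-minute gap → minute 193); the final polish (must start by minute 238). The earliest of those limits is minute 193, so blocking must start by 193 − 55 = minute 138.
So blocking can start as early as minute 60 and as late as minute 138, giving 138 − 60 = 78 minutes of slack.

78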